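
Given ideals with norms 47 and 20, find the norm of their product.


N(IJ) = N(I) * N(J)
= 47 * 20
= 940

940


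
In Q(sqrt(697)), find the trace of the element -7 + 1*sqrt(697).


Tr(a + b*sqrt(d)) = (a + b*sqrt(d)) + (a - b*sqrt(d)) = 2a
= 2 * (-7)
= -14

-14


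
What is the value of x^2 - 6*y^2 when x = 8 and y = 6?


x^2 - d*y^2
= 8^2 - 6*6^2
= 64 - 216
= -152

-152


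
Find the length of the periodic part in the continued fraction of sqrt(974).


Run the CF algorithm for sqrt(974).
a_0 = floor(sqrt(974)) = 31; set m_0=0, q_0=1.
Recurrence: m' = q*a - m,  q' = (d - m'^2)/q,  a' = floor((a_0 + m')/q').
  step 1: m=31, q=13, a=4
  step 2: m=21, q=41, a=1
  step 3: m=20, q=14, a=3
  step 4: m=22, q=35, a=1
  step 5: m=13, q=23, a=1
  step 6: m=10, q=38, a=1
  step 7: m=28, q=5, a=11
  step 8: m=27, q=49, a=1
  step 9: m=22, q=10, a=5
  step 10: m=28, q=19, a=3
  step 11: m=29, q=7, a=8
  step 12: m=27, q=35, a=1
  step 13: m=8, q=26, a=1
  step 14: m=18, q=25, a=1
  step 15: m=7, q=37, a=1
  step 16: m=30, q=2, a=30
  step 17: m=30, q=37, a=1
  step 18: m=7, q=25, a=1
  step 19: m=18, q=26, a=1
  step 20: m=8, q=35, a=1
  step 21: m=27, q=7, a=8
  step 22: m=29, q=19, a=3
  step 23: m=28, q=10, a=5
  step 24: m=22, q=49, a=1
  step 25: m=27, q=5, a=11
  step 26: m=28, q=38, a=1
  step 27: m=10, q=23, a=1
  step 28: m=13, q=35, a=1
  step 29: m=22, q=14, a=3
  step 30: m=20, q=41, a=1
  step 31: m=21, q=13, a=4
  step 32: m=31, q=1, a=62
a_32 = 2*a_0 = 62, so the period closes here.
sqrt(974) = [31; 4, 1, 3, 1, 1, 1, 11, 1, 5, 3, 8, 1, 1, 1, 1, 30, 1, 1, 1, 1, 8, 3, 5, 1, 11, 1, 1, 1, 3, 1, 4, 62]
Period length = 32

32


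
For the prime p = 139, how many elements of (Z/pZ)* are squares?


For prime p, the number of non-zero quadratic residues is (p-1)/2.
= (139-1)/2
= 69

69


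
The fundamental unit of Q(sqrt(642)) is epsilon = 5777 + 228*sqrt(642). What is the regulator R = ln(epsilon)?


epsilon = 5777 + 228*sqrt(642)
= 11553.9999
R = ln(11553.9999)
= 9.3548

9.3548


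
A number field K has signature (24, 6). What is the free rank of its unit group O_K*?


By Dirichlet's unit theorem:
rank = r1 + r2 - 1
= 24 + 6 - 1
= 29

29


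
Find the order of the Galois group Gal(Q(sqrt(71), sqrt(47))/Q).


The 2 square roots of distinct primes are multiplicatively independent over Q,
so [K:Q] = 2^2 and Gal(K/Q) is isomorphic to (Z/2Z)^2.
|Gal| = 2^2 = 4

4


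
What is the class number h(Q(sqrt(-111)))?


K = Q(sqrt(-111)). d mod 4 = 1, so D = disc(K) = d = -111
h(K) equals the number of primitive reduced positive-definite forms (a, b, c) = a*x^2 + b*x*y + c*y^2 with b^2 - 4ac = D,
where reduced means |b| <= a <= c, with b >= 0 whenever |b| = a or a = c, and primitive means gcd(a, b, c) = 1.
Reduced forces 3a^2 <= |D| = 111, so 1 <= a <= 6; b must have the parity of D, and c = (b^2 - D)/(4a) must be an integer >= a.
Enumerate a = 1..6, b in [-a, a]:
  a=1: (1, 1, 28)  [1]
  a=2: (2, -1, 14), (2, 1, 14)  [2]
  a=3: (3, 3, 10)  [1]
  a=4: (4, -1, 7), (4, 1, 7)  [2]
  a=5: (5, -3, 6), (5, 3, 6)  [2]
  a=6: none
Total reduced forms: 1 + 2 + 1 + 2 + 2 = 8
h = 8

8


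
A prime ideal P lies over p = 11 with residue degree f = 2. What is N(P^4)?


N(P^a) = p^(a*f)
= 11^(4*2)
= 11^8
= 214358881

214358881


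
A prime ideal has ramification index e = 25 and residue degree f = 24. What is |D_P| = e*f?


|D_P| = e * f
= 25 * 24
= 600

600


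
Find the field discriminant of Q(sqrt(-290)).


For K = Q(sqrt(d)) with d squarefree: disc(K) = d if d = 1 mod 4, and disc(K) = 4d if d = 2 or 3 mod 4.
Here d = -290, and d mod 4 = 2.
d = 2 mod 4, not 1 (O_K = Z[sqrt(d)]), so disc(K) = 4d = 4 * (-290) = -1160

-1160


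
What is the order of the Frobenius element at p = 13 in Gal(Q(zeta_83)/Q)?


The Frobenius at p in Gal(Q(zeta_n)/Q) = (Z/nZ)* is the class of p, so its order is ord_83(13), the smallest k >= 1 with 13^k = 1 mod 83.
n = 83 = 83, phi(83) = 82; the order divides phi(n).
Divisors of 82: 1, 2, 41, 82
Repeated squaring mod 83: 13^1 = 13, 13^2 = 3, 13^4 = 9, 13^8 = 81, 13^16 = 4, 13^32 = 16, 13^64 = 7
Test divisors in increasing order:
  k=1: 13^1 = 13 mod 83
  k=2: 13^2 = 3 mod 83
  k=41: 13^41 = 16 * 81 * 13 = 82 mod 83
  k=82: 13^82 = 7 * 4 * 3 = 1 mod 83  <- first divisor giving 1
Order = 82

82


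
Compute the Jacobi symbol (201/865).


Compute (201/865) via quadratic reciprocity:
  reciprocity: (201/865) -> +(865/201)
  reduce: (61/201)
  reciprocity: (61/201) -> +(201/61)
  reduce: (18/61)
  pull out 2: (2/61) = -1  (since 61 mod 8 = 5)
  reciprocity: (9/61) -> +(61/9)
  reduce: (7/9)
  reciprocity: (7/9) -> +(9/7)
  reduce: (2/7)
  pull out 2: (2/7) = +1  (since 7 mod 8 = 7)
  (1/7) = 1
Product of signs = -1

-1


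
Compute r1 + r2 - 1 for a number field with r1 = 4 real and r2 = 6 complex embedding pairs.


By Dirichlet's unit theorem:
rank = r1 + r2 - 1
= 4 + 6 - 1
= 9

9


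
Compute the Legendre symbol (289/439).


p = 439 is prime, so compute (289/439) with the reciprocity algorithm (Jacobi-symbol steps: pull out 2s via (2/n), flip via reciprocity, reduce):
  reciprocity: (289/439) -> +(439/289)
  reduce: (150/289)
  pull out 2: (2/289) = +1  (since 289 mod 8 = 1)
  reciprocity: (75/289) -> +(289/75)
  reduce: (64/75)
  pull out 2: (2/75) = -1  (since 75 mod 8 = 3)
  pull out 2: (2/75) = -1  (since 75 mod 8 = 3)
  pull out 2: (2/75) = -1  (since 75 mod 8 = 3)
  pull out 2: (2/75) = -1  (since 75 mod 8 = 3)
  pull out 2: (2/75) = -1  (since 75 mod 8 = 3)
  pull out 2: (2/75) = -1  (since 75 mod 8 = 3)
  (1/75) = 1
Product of signs = 1
(289/439) = 1

1


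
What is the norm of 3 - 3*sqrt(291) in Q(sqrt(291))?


N(a + b*sqrt(d)) = a^2 - d*b^2
= (3)^2 - (291)*(-3)^2
= 9 - 2619
= -2610

-2610


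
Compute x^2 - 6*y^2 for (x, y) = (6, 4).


x^2 - d*y^2
= 6^2 - 6*4^2
= 36 - 96
= -60

-60


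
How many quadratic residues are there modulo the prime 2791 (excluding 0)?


For prime p, the number of non-zero quadratic residues is (p-1)/2.
= (2791-1)/2
= 1395

1395


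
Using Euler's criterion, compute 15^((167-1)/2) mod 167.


p = 167 is prime and the exponent is (p-1)/2 = 83, so by Euler's criterion 15^83 = (15/167) = +1 or -1 mod 167.
Compute by square-and-multiply:
  83 = 64 + 16 + 2 + 1 (binary 1010011)
  Repeated squaring mod 167: 15^1 = 15, 15^2 = 58, 15^4 = 24, 15^8 = 75, 15^16 = 114, 15^32 = 137, 15^64 = 65
  15^83 = 15^64 * 15^16 * 15^2 * 15^1 = 65 * 114 * 58 * 15 mod 167
    65 * 114 = 7410 = 62 mod 167
    62 * 58 = 3596 = 89 mod 167
    89 * 15 = 1335 = 166 mod 167
  15^83 = 166 mod 167
Result 166 = p - 1 = -1 mod 167: 15 is a quadratic non-residue mod 167. As a residue in [0, p-1] the value is 166.
15^83 mod 167 = 166

166


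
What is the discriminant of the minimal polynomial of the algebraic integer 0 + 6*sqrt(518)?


The element 0 + 6*sqrt(518) has minimal polynomial:
x^2 + 0*x - 18648
Discriminant = (0)^2 - 4*(-18648)
= 0 + 74592
= 74592

74592


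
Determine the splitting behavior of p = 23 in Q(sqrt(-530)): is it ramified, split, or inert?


K = Q(sqrt(-530)). Since d mod 4 = 2, disc(K) = -2120.
Check p | disc: -2120 mod 23 = 19.
p does not divide disc. Compute Legendre symbol (d/p):
22^((23-1)/2) mod 23 = -1
(d/p) = -1, so p is inert: (p) stays prime with e=1, f=2, g=1.
Therefore p is inert.

inert


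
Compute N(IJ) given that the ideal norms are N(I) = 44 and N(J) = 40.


N(IJ) = N(I) * N(J)
= 44 * 40
= 1760

1760


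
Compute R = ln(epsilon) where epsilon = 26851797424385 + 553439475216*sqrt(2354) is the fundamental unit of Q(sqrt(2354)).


epsilon = 26851797424385 + 553439475216*sqrt(2354)
= 5.3704e+13
R = ln(5.3704e+13)
= 31.6145

31.6145


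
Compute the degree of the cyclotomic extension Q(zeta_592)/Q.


The degree equals Euler's totient phi(592).
592 = 2^4 * 37
phi(592) = 288

288


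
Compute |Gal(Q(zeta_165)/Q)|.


|Gal(Q(zeta_165)/Q)| = phi(165)
= 80

80


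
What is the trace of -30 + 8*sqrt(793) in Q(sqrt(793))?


Tr(a + b*sqrt(d)) = (a + b*sqrt(d)) + (a - b*sqrt(d)) = 2a
= 2 * (-30)
= -60

-60


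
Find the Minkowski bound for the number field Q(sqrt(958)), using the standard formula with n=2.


d = 958, d mod 4 = 2, so disc(K) = 4d = 3832; |disc(K)| = 3832
Real quadratic field, so n = 2, s = r2 = 0, r1 = 2
M = (n!/n^n) * (4/pi)^s * sqrt(|disc(K)|) = (2!/2^2) * (4/pi)^0 * sqrt(3832)
= 0.5 * 1.000000 * 61.903150
= 30.9516

30.9516


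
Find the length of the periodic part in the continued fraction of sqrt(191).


Run the CF algorithm for sqrt(191).
a_0 = floor(sqrt(191)) = 13; set m_0=0, q_0=1.
Recurrence: m' = q*a - m,  q' = (d - m'^2)/q,  a' = floor((a_0 + m')/q').
  step 1: m=13, q=22, a=1
  step 2: m=9, q=5, a=4
  step 3: m=11, q=14, a=1
  step 4: m=3, q=13, a=1
  step 5: m=10, q=7, a=3
  step 6: m=11, q=10, a=2
  step 7: m=9, q=11, a=2
  step 8: m=13, q=2, a=13
  step 9: m=13, q=11, a=2
  step 10: m=9, q=10, a=2
  step 11: m=11, q=7, a=3
  step 12: m=10, q=13, a=1
  step 13: m=3, q=14, a=1
  step 14: m=11, q=5, a=4
  step 15: m=9, q=22, a=1
  step 16: m=13, q=1, a=26
a_16 = 2*a_0 = 26, so the period closes here.
sqrt(191) = [13; 1, 4, 1, 1, 3, 2, 2, 13, 2, 2, 3, 1, 1, 4, 1, 26]
Period length = 16

16


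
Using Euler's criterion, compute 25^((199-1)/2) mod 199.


p = 199 is prime and the exponent is (p-1)/2 = 99, so by Euler's criterion 25^99 = (25/199) = +1 or -1 mod 199.
Compute by square-and-multiply:
  99 = 64 + 32 + 2 + 1 (binary 1100011)
  Repeated squaring mod 199: 25^1 = 25, 25^2 = 28, 25^4 = 187, 25^8 = 144, 25^16 = 40, 25^32 = 8, 25^64 = 64
  25^99 = 25^64 * 25^32 * 25^2 * 25^1 = 64 * 8 * 28 * 25 mod 199
    64 * 8 = 512 = 114 mod 199
    114 * 28 = 3192 = 8 mod 199
    8 * 25 = 200 = 1 mod 199
  25^99 = 1 mod 199
Result 1: 25 is a quadratic residue mod 199.
25^99 mod 199 = 1

1


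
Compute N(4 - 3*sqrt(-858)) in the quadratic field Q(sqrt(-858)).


N(a + b*sqrt(d)) = a^2 - d*b^2
= (4)^2 - (-858)*(-3)^2
= 16 + 7722
= 7738

7738


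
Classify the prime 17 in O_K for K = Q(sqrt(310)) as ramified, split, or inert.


K = Q(sqrt(310)). Since d mod 4 = 2, disc(K) = 1240.
Check p | disc: 1240 mod 17 = 16.
p does not divide disc. Compute Legendre symbol (d/p):
4^((17-1)/2) mod 17 = 1
(d/p) = 1, so p splits: (p) = P*P' with e=1, f=1, g=2.
Therefore p is split.

split


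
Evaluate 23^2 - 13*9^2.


x^2 - d*y^2
= 23^2 - 13*9^2
= 529 - 1053
= -524

-524


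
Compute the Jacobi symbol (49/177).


Compute (49/177) via quadratic reciprocity:
  reciprocity: (49/177) -> +(177/49)
  reduce: (30/49)
  pull out 2: (2/49) = +1  (since 49 mod 8 = 1)
  reciprocity: (15/49) -> +(49/15)
  reduce: (4/15)
  pull out 2: (2/15) = +1  (since 15 mod 8 = 7)
  pull out 2: (2/15) = +1  (since 15 mod 8 = 7)
  (1/15) = 1
Product of signs = 1

1


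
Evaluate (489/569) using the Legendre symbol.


p = 569 is prime, so compute (489/569) with the reciprocity algorithm (Jacobi-symbol steps: pull out 2s via (2/n), flip via reciprocity, reduce):
  reciprocity: (489/569) -> +(569/489)
  reduce: (80/489)
  pull out 2: (2/489) = +1  (since 489 mod 8 = 1)
  pull out 2: (2/489) = +1  (since 489 mod 8 = 1)
  pull out 2: (2/489) = +1  (since 489 mod 8 = 1)
  pull out 2: (2/489) = +1  (since 489 mod 8 = 1)
  reciprocity: (5/489) -> +(489/5)
  reduce: (4/5)
  pull out 2: (2/5) = -1  (since 5 mod 8 = 5)
  pull out 2: (2/5) = -1  (since 5 mod 8 = 5)
  (1/5) = 1
Product of signs = 1
(489/569) = 1

1


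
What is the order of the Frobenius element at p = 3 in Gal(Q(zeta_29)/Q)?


The Frobenius at p in Gal(Q(zeta_n)/Q) = (Z/nZ)* is the class of p, so its order is ord_29(3), the smallest k >= 1 with 3^k = 1 mod 29.
n = 29 = 29, phi(29) = 28; the order divides phi(n).
Divisors of 28: 1, 2, 4, 7, 14, 28
Repeated squaring mod 29: 3^1 = 3, 3^2 = 9, 3^4 = 23, 3^8 = 7, 3^16 = 20
Test divisors in increasing order:
  k=1: 3^1 = 3 mod 29
  k=2: 3^2 = 9 mod 29
  k=4: 3^4 = 23 mod 29
  k=7: 3^7 = 23 * 9 * 3 = 12 mod 29
  k=14: 3^14 = 7 * 23 * 9 = 28 mod 29
  k=28: 3^28 = 20 * 7 * 23 = 1 mod 29  <- first divisor giving 1
Order = 28

28


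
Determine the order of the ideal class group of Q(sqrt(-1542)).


K = Q(sqrt(-1542)). d mod 4 = 2, so D = disc(K) = 4d = -6168
h(K) equals the number of primitive reduced positive-definite forms (a, b, c) = a*x^2 + b*x*y + c*y^2 with b^2 - 4ac = D,
where reduced means |b| <= a <= c, with b >= 0 whenever |b| = a or a = c, and primitive means gcd(a, b, c) = 1.
Reduced forces 3a^2 <= |D| = 6168, so 1 <= a <= 45; b must have the parity of D, and c = (b^2 - D)/(4a) must be an integer >= a.
Enumerate a = 1..45, b in [-a, a]:
  a=1: (1, 0, 1542)  [1]
  a=2: (2, 0, 771)  [1]
  a=3: (3, 0, 514)  [1]
  a=4..5: none
  a=6: (6, 0, 257)  [1]
  a=7..10: none
  a=11: (11, -6, 141), (11, 6, 141)  [2]
  a=12..18: none
  a=19: (19, -8, 82), (19, 8, 82)  [2]
  a=20..21: none
  a=22: (22, -16, 73), (22, 16, 73)  [2]
  a=23..28: none
  a=29: (29, -26, 59), (29, 26, 59)  [2]
  a=30: none
  a=31: (31, -30, 57), (31, 30, 57)  [2]
  a=32: none
  a=33: (33, -6, 47), (33, 6, 47)  [2]
  a=34..36: none
  a=37: (37, -14, 43), (37, 14, 43)  [2]
  a=38: (38, -8, 41), (38, 8, 41)  [2]
  a=39..45: none
Total reduced forms: 1 + 1 + 1 + 1 + 2 + 2 + 2 + 2 + 2 + 2 + 2 + 2 = 20
h = 20

20


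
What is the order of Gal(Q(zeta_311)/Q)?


|Gal(Q(zeta_311)/Q)| = phi(311)
= 310

310


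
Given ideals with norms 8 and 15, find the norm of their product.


N(IJ) = N(I) * N(J)
= 8 * 15
= 120

120


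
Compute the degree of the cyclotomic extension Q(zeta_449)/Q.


The degree equals Euler's totient phi(449).
449 = 449
phi(449) = 448

448


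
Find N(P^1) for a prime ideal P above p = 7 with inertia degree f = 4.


N(P^a) = p^(a*f)
= 7^(1*4)
= 7^4
= 2401

2401


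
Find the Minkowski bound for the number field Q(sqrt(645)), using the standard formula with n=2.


d = 645, d mod 4 = 1, so disc(K) = d = 645; |disc(K)| = 645
Real quadratic field, so n = 2, s = r2 = 0, r1 = 2
M = (n!/n^n) * (4/pi)^s * sqrt(|disc(K)|) = (2!/2^2) * (4/pi)^0 * sqrt(645)
= 0.5 * 1.000000 * 25.396850
= 12.6984

12.6984


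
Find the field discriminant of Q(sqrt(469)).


For K = Q(sqrt(d)) with d squarefree: disc(K) = d if d = 1 mod 4, and disc(K) = 4d if d = 2 or 3 mod 4.
Here d = 469, and d mod 4 = 1.
d = 1 mod 4 (O_K = Z[(1+sqrt(d))/2]), so disc(K) = d = 469

469


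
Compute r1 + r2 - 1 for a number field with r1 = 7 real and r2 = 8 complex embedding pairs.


By Dirichlet's unit theorem:
rank = r1 + r2 - 1
= 7 + 8 - 1
= 14

14


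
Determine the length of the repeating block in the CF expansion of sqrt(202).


Run the CF algorithm for sqrt(202).
a_0 = floor(sqrt(202)) = 14; set m_0=0, q_0=1.
Recurrence: m' = q*a - m,  q' = (d - m'^2)/q,  a' = floor((a_0 + m')/q').
  step 1: m=14, q=6, a=4
  step 2: m=10, q=17, a=1
  step 3: m=7, q=9, a=2
  step 4: m=11, q=9, a=2
  step 5: m=7, q=17, a=1
  step 6: m=10, q=6, a=4
  step 7: m=14, q=1, a=28
a_7 = 2*a_0 = 28, so the period closes here.
sqrt(202) = [14; 4, 1, 2, 2, 1, 4, 28]
Period length = 7

7


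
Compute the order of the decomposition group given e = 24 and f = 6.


|D_P| = e * f
= 24 * 6
= 144

144


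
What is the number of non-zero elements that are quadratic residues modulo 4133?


For prime p, the number of non-zero quadratic residues is (p-1)/2.
= (4133-1)/2
= 2066

2066


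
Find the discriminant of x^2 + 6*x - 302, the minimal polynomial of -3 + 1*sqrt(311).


The element -3 + 1*sqrt(311) has minimal polynomial:
x^2 + 6*x - 302
Discriminant = (6)^2 - 4*(-302)
= 36 + 1208
= 1244

1244


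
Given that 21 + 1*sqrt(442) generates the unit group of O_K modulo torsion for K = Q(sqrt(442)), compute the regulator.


epsilon = 21 + 1*sqrt(442)
= 42.0238
R = ln(42.0238)
= 3.7382

3.7382


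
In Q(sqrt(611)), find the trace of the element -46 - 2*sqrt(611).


Tr(a + b*sqrt(d)) = (a + b*sqrt(d)) + (a - b*sqrt(d)) = 2a
= 2 * (-46)
= -92

-92


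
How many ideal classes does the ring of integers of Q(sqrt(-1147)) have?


K = Q(sqrt(-1147)). d mod 4 = 1, so D = disc(K) = d = -1147
h(K) equals the number of primitive reduced positive-definite forms (a, b, c) = a*x^2 + b*x*y + c*y^2 with b^2 - 4ac = D,
where reduced means |b| <= a <= c, with b >= 0 whenever |b| = a or a = c, and primitive means gcd(a, b, c) = 1.
Reduced forces 3a^2 <= |D| = 1147, so 1 <= a <= 19; b must have the parity of D, and c = (b^2 - D)/(4a) must be an integer >= a.
Enumerate a = 1..19, b in [-a, a]:
  a=1: (1, 1, 287)  [1]
  a=2..6: none
  a=7: (7, -1, 41), (7, 1, 41)  [2]
  a=8..12: none
  a=13: (13, -7, 23), (13, 7, 23)  [2]
  a=14..16: none
  a=17: (17, 3, 17)  [1]
  a=18..19: none
Total reduced forms: 1 + 2 + 2 + 1 = 6
h = 6

6


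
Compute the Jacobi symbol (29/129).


Compute (29/129) via quadratic reciprocity:
  reciprocity: (29/129) -> +(129/29)
  reduce: (13/29)
  reciprocity: (13/29) -> +(29/13)
  reduce: (3/13)
  reciprocity: (3/13) -> +(13/3)
  reduce: (1/3)
  (1/3) = 1
Product of signs = 1

1


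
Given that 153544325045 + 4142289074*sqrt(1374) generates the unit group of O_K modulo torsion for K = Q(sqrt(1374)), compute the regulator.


epsilon = 153544325045 + 4142289074*sqrt(1374)
= 3.0709e+11
R = ln(3.0709e+11)
= 26.4504

26.4504


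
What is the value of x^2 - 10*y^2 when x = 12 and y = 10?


x^2 - d*y^2
= 12^2 - 10*10^2
= 144 - 1000
= -856

-856


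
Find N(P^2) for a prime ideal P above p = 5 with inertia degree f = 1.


N(P^a) = p^(a*f)
= 5^(2*1)
= 5^2
= 25

25


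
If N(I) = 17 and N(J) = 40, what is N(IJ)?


N(IJ) = N(I) * N(J)
= 17 * 40
= 680

680


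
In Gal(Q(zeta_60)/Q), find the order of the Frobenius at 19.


The Frobenius at p in Gal(Q(zeta_n)/Q) = (Z/nZ)* is the class of p, so its order is ord_60(19), the smallest k >= 1 with 19^k = 1 mod 60.
n = 60 = 2^2 * 3 * 5, phi(60) = 16; the order divides phi(n).
Divisors of 16: 1, 2, 4, 8, 16
Repeated squaring mod 60: 19^1 = 19, 19^2 = 1, 19^4 = 1, 19^8 = 1, 19^16 = 1
Test divisors in increasing order:
  k=1: 19^1 = 19 mod 60
  k=2: 19^2 = 1 mod 60  <- first divisor giving 1
Order = 2

2


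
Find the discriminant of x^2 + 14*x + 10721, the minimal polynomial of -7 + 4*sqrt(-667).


The element -7 + 4*sqrt(-667) has minimal polynomial:
x^2 + 14*x + 10721
Discriminant = (14)^2 - 4*(10721)
= 196 - 42884
= -42688

-42688


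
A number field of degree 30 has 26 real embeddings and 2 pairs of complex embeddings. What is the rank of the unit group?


By Dirichlet's unit theorem:
rank = r1 + r2 - 1
= 26 + 2 - 1
= 27

27


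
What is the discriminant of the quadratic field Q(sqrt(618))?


For K = Q(sqrt(d)) with d squarefree: disc(K) = d if d = 1 mod 4, and disc(K) = 4d if d = 2 or 3 mod 4.
Here d = 618, and d mod 4 = 2.
d = 2 mod 4, not 1 (O_K = Z[sqrt(d)]), so disc(K) = 4d = 4 * (618) = 2472

2472


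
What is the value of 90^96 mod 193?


p = 193 is prime and the exponent is (p-1)/2 = 96, so by Euler's criterion 90^96 = (90/193) = +1 or -1 mod 193.
Compute by square-and-multiply:
  96 = 64 + 32 (binary 1100000)
  Repeated squaring mod 193: 90^1 = 90, 90^2 = 187, 90^4 = 36, 90^8 = 138, 90^16 = 130, 90^32 = 109, 90^64 = 108
  90^96 = 90^64 * 90^32 = 108 * 109 mod 193
    108 * 109 = 11772 = 192 mod 193
  90^96 = 192 mod 193
Result 192 = p - 1 = -1 mod 193: 90 is a quadratic non-residue mod 193. As a residue in [0, p-1] the value is 192.
90^96 mod 193 = 192

192


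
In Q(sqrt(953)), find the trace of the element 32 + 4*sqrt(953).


Tr(a + b*sqrt(d)) = (a + b*sqrt(d)) + (a - b*sqrt(d)) = 2a
= 2 * (32)
= 64

64


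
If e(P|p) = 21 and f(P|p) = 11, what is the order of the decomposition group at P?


|D_P| = e * f
= 21 * 11
= 231

231


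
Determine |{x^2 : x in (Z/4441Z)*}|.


For prime p, the number of non-zero quadratic residues is (p-1)/2.
= (4441-1)/2
= 2220

2220


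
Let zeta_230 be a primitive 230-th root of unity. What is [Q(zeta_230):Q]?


The degree equals Euler's totient phi(230).
230 = 2 * 5 * 23
phi(230) = 88

88


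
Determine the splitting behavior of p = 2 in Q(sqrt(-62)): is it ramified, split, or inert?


K = Q(sqrt(-62)). Since d mod 4 = 2, disc(K) = -248.
Check p | disc: -248 mod 2 = 0.
p divides disc, so p ramifies: (p) = P^2 with e=2, f=1, g=1.
Therefore p is ramified.

ramified


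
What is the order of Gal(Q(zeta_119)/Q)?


|Gal(Q(zeta_119)/Q)| = phi(119)
= 96

96


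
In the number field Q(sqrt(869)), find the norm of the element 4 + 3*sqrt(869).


N(a + b*sqrt(d)) = a^2 - d*b^2
= (4)^2 - (869)*(3)^2
= 16 - 7821
= -7805

-7805


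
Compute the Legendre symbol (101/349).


p = 349 is prime, so compute (101/349) with the reciprocity algorithm (Jacobi-symbol steps: pull out 2s via (2/n), flip via reciprocity, reduce):
  reciprocity: (101/349) -> +(349/101)
  reduce: (46/101)
  pull out 2: (2/101) = -1  (since 101 mod 8 = 5)
  reciprocity: (23/101) -> +(101/23)
  reduce: (9/23)
  reciprocity: (9/23) -> +(23/9)
  reduce: (5/9)
  reciprocity: (5/9) -> +(9/5)
  reduce: (4/5)
  pull out 2: (2/5) = -1  (since 5 mod 8 = 5)
  pull out 2: (2/5) = -1  (since 5 mod 8 = 5)
  (1/5) = 1
Product of signs = -1
(101/349) = -1

-1


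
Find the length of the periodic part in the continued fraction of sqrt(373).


Run the CF algorithm for sqrt(373).
a_0 = floor(sqrt(373)) = 19; set m_0=0, q_0=1.
Recurrence: m' = q*a - m,  q' = (d - m'^2)/q,  a' = floor((a_0 + m')/q').
  step 1: m=19, q=12, a=3
  step 2: m=17, q=7, a=5
  step 3: m=18, q=7, a=5
  step 4: m=17, q=12, a=3
  step 5: m=19, q=1, a=38
a_5 = 2*a_0 = 38, so the period closes here.
sqrt(373) = [19; 3, 5, 5, 3, 38]
Period length = 5

5


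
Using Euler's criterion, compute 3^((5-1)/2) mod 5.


p = 5 is prime and the exponent is (p-1)/2 = 2, so by Euler's criterion 3^2 = (3/5) = +1 or -1 mod 5.
Compute by square-and-multiply:
  2 = 2 (binary 10)
  Repeated squaring mod 5: 3^1 = 3, 3^2 = 4
  3^2 = 4 mod 5
Result 4 = p - 1 = -1 mod 5: 3 is a quadratic non-residue mod 5. As a residue in [0, p-1] the value is 4.
3^2 mod 5 = 4

4


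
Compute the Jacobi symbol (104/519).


Compute (104/519) via quadratic reciprocity:
  pull out 2: (2/519) = +1  (since 519 mod 8 = 7)
  pull out 2: (2/519) = +1  (since 519 mod 8 = 7)
  pull out 2: (2/519) = +1  (since 519 mod 8 = 7)
  reciprocity: (13/519) -> +(519/13)
  reduce: (12/13)
  pull out 2: (2/13) = -1  (since 13 mod 8 = 5)
  pull out 2: (2/13) = -1  (since 13 mod 8 = 5)
  reciprocity: (3/13) -> +(13/3)
  reduce: (1/3)
  (1/3) = 1
Product of signs = 1

1


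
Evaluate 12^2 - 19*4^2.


x^2 - d*y^2
= 12^2 - 19*4^2
= 144 - 304
= -160

-160


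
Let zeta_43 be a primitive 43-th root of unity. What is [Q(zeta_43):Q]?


The degree equals Euler's totient phi(43).
43 = 43
phi(43) = 42

42


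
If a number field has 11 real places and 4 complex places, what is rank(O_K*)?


By Dirichlet's unit theorem:
rank = r1 + r2 - 1
= 11 + 4 - 1
= 14

14


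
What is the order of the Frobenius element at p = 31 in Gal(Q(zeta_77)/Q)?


The Frobenius at p in Gal(Q(zeta_n)/Q) = (Z/nZ)* is the class of p, so its order is ord_77(31), the smallest k >= 1 with 31^k = 1 mod 77.
n = 77 = 7 * 11, phi(77) = 60; the order divides phi(n).
Divisors of 60: 1, 2, 3, 4, 5, 6, 10, 12, 15, 20, 30, 60
Repeated squaring mod 77: 31^1 = 31, 31^2 = 37, 31^4 = 60, 31^8 = 58, 31^16 = 53, 31^32 = 37
Test divisors in increasing order:
  k=1: 31^1 = 31 mod 77
  k=2: 31^2 = 37 mod 77
  k=3: 31^3 = 37 * 31 = 69 mod 77
  k=4: 31^4 = 60 mod 77
  k=5: 31^5 = 60 * 31 = 12 mod 77
  k=6: 31^6 = 60 * 37 = 64 mod 77
  k=10: 31^10 = 58 * 37 = 67 mod 77
  k=12: 31^12 = 58 * 60 = 15 mod 77
  k=15: 31^15 = 58 * 60 * 37 * 31 = 34 mod 77
  k=20: 31^20 = 53 * 60 = 23 mod 77
  k=30: 31^30 = 53 * 58 * 60 * 37 = 1 mod 77  <- first divisor giving 1
Order = 30

30


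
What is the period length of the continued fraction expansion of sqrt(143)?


Run the CF algorithm for sqrt(143).
a_0 = floor(sqrt(143)) = 11; set m_0=0, q_0=1.
Recurrence: m' = q*a - m,  q' = (d - m'^2)/q,  a' = floor((a_0 + m')/q').
  step 1: m=11, q=22, a=1
  step 2: m=11, q=1, a=22
a_2 = 2*a_0 = 22, so the period closes here.
sqrt(143) = [11; 1, 22]
Period length = 2

2


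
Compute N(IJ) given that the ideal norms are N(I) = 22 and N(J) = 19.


N(IJ) = N(I) * N(J)
= 22 * 19
= 418

418


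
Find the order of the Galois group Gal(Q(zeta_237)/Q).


|Gal(Q(zeta_237)/Q)| = phi(237)
= 156

156


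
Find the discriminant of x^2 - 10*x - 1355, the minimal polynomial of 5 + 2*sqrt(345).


The element 5 + 2*sqrt(345) has minimal polynomial:
x^2 - 10*x - 1355
Discriminant = (-10)^2 - 4*(-1355)
= 100 + 5420
= 5520

5520


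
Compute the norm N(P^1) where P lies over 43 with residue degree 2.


N(P^a) = p^(a*f)
= 43^(1*2)
= 43^2
= 1849

1849


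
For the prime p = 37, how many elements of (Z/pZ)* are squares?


For prime p, the number of non-zero quadratic residues is (p-1)/2.
= (37-1)/2
= 18

18


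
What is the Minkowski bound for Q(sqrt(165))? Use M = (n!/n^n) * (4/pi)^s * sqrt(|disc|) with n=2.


d = 165, d mod 4 = 1, so disc(K) = d = 165; |disc(K)| = 165
Real quadratic field, so n = 2, s = r2 = 0, r1 = 2
M = (n!/n^n) * (4/pi)^s * sqrt(|disc(K)|) = (2!/2^2) * (4/pi)^0 * sqrt(165)
= 0.5 * 1.000000 * 12.845233
= 6.4226

6.4226


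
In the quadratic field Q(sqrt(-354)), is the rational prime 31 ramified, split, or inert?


K = Q(sqrt(-354)). Since d mod 4 = 2, disc(K) = -1416.
Check p | disc: -1416 mod 31 = 10.
p does not divide disc. Compute Legendre symbol (d/p):
18^((31-1)/2) mod 31 = 1
(d/p) = 1, so p splits: (p) = P*P' with e=1, f=1, g=2.
Therefore p is split.

split


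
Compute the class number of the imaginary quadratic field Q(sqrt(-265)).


K = Q(sqrt(-265)). d mod 4 = 3, so D = disc(K) = 4d = -1060
h(K) equals the number of primitive reduced positive-definite forms (a, b, c) = a*x^2 + b*x*y + c*y^2 with b^2 - 4ac = D,
where reduced means |b| <= a <= c, with b >= 0 whenever |b| = a or a = c, and primitive means gcd(a, b, c) = 1.
Reduced forces 3a^2 <= |D| = 1060, so 1 <= a <= 18; b must have the parity of D, and c = (b^2 - D)/(4a) must be an integer >= a.
Enumerate a = 1..18, b in [-a, a]:
  a=1: (1, 0, 265)  [1]
  a=2: (2, 2, 133)  [1]
  a=3..4: none
  a=5: (5, 0, 53)  [1]
  a=6: none
  a=7: (7, -2, 38), (7, 2, 38)  [2]
  a=8..9: none
  a=10: (10, 10, 29)  [1]
  a=11..13: none
  a=14: (14, -2, 19), (14, 2, 19)  [2]
  a=15..18: none
Total reduced forms: 1 + 1 + 1 + 2 + 1 + 2 = 8
h = 8

8


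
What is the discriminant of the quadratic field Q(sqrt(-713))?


For K = Q(sqrt(d)) with d squarefree: disc(K) = d if d = 1 mod 4, and disc(K) = 4d if d = 2 or 3 mod 4.
Here d = -713, and d mod 4 = 3.
d = 3 mod 4, not 1 (O_K = Z[sqrt(d)]), so disc(K) = 4d = 4 * (-713) = -2852

-2852


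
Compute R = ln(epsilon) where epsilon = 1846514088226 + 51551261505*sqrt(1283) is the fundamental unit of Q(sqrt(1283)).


epsilon = 1846514088226 + 51551261505*sqrt(1283)
= 3.6930e+12
R = ln(3.6930e+12)
= 28.9375

28.9375


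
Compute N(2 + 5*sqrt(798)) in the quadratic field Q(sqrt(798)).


N(a + b*sqrt(d)) = a^2 - d*b^2
= (2)^2 - (798)*(5)^2
= 4 - 19950
= -19946

-19946


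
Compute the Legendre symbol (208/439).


p = 439 is prime, so compute (208/439) with the reciprocity algorithm (Jacobi-symbol steps: pull out 2s via (2/n), flip via reciprocity, reduce):
  pull out 2: (2/439) = +1  (since 439 mod 8 = 7)
  pull out 2: (2/439) = +1  (since 439 mod 8 = 7)
  pull out 2: (2/439) = +1  (since 439 mod 8 = 7)
  pull out 2: (2/439) = +1  (since 439 mod 8 = 7)
  reciprocity: (13/439) -> +(439/13)
  reduce: (10/13)
  pull out 2: (2/13) = -1  (since 13 mod 8 = 5)
  reciprocity: (5/13) -> +(13/5)
  reduce: (3/5)
  reciprocity: (3/5) -> +(5/3)
  reduce: (2/3)
  pull out 2: (2/3) = -1  (since 3 mod 8 = 3)
  (1/3) = 1
Product of signs = 1
(208/439) = 1

1


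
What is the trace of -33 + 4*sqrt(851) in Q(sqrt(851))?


Tr(a + b*sqrt(d)) = (a + b*sqrt(d)) + (a - b*sqrt(d)) = 2a
= 2 * (-33)
= -66

-66


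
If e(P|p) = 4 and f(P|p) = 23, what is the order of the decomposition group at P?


|D_P| = e * f
= 4 * 23
= 92

92


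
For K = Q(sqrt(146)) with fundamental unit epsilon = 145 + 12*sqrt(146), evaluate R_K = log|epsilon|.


epsilon = 145 + 12*sqrt(146)
= 289.9966
R = ln(289.9966)
= 5.6699

5.6699


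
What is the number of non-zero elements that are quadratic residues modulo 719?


For prime p, the number of non-zero quadratic residues is (p-1)/2.
= (719-1)/2
= 359

359


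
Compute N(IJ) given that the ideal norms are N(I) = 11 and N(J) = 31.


N(IJ) = N(I) * N(J)
= 11 * 31
= 341

341


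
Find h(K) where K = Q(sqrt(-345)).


K = Q(sqrt(-345)). d mod 4 = 3, so D = disc(K) = 4d = -1380
h(K) equals the number of primitive reduced positive-definite forms (a, b, c) = a*x^2 + b*x*y + c*y^2 with b^2 - 4ac = D,
where reduced means |b| <= a <= c, with b >= 0 whenever |b| = a or a = c, and primitive means gcd(a, b, c) = 1.
Reduced forces 3a^2 <= |D| = 1380, so 1 <= a <= 21; b must have the parity of D, and c = (b^2 - D)/(4a) must be an integer >= a.
Enumerate a = 1..21, b in [-a, a]:
  a=1: (1, 0, 345)  [1]
  a=2: (2, 2, 173)  [1]
  a=3: (3, 0, 115)  [1]
  a=4: none
  a=5: (5, 0, 69)  [1]
  a=6: (6, 6, 59)  [1]
  a=7..9: none
  a=10: (10, 10, 37)  [1]
  a=11..14: none
  a=15: (15, 0, 23)  [1]
  a=16..18: none
  a=19: (19, 8, 19)  [1]
  a=20..21: none
Total reduced forms: 1 + 1 + 1 + 1 + 1 + 1 + 1 + 1 = 8
h = 8

8


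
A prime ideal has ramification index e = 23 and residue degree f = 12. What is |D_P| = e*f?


|D_P| = e * f
= 23 * 12
= 276

276


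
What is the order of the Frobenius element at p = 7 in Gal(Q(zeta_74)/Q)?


The Frobenius at p in Gal(Q(zeta_n)/Q) = (Z/nZ)* is the class of p, so its order is ord_74(7), the smallest k >= 1 with 7^k = 1 mod 74.
n = 74 = 2 * 37, phi(74) = 36; the order divides phi(n).
Divisors of 36: 1, 2, 3, 4, 6, 9, 12, 18, 36
Repeated squaring mod 74: 7^1 = 7, 7^2 = 49, 7^4 = 33, 7^8 = 53, 7^16 = 71, 7^32 = 9
Test divisors in increasing order:
  k=1: 7^1 = 7 mod 74
  k=2: 7^2 = 49 mod 74
  k=3: 7^3 = 49 * 7 = 47 mod 74
  k=4: 7^4 = 33 mod 74
  k=6: 7^6 = 33 * 49 = 63 mod 74
  k=9: 7^9 = 53 * 7 = 1 mod 74  <- first divisor giving 1
Order = 9

9


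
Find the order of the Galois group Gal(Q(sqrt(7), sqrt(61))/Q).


The 2 square roots of distinct primes are multiplicatively independent over Q,
so [K:Q] = 2^2 and Gal(K/Q) is isomorphic to (Z/2Z)^2.
|Gal| = 2^2 = 4

4


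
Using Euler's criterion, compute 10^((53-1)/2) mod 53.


p = 53 is prime and the exponent is (p-1)/2 = 26, so by Euler's criterion 10^26 = (10/53) = +1 or -1 mod 53.
Compute by square-and-multiply:
  26 = 16 + 8 + 2 (binary 11010)
  Repeated squaring mod 53: 10^1 = 10, 10^2 = 47, 10^4 = 36, 10^8 = 24, 10^16 = 46
  10^26 = 10^16 * 10^8 * 10^2 = 46 * 24 * 47 mod 53
    46 * 24 = 1104 = 44 mod 53
    44 * 47 = 2068 = 1 mod 53
  10^26 = 1 mod 53
Result 1: 10 is a quadratic residue mod 53.
10^26 mod 53 = 1

1


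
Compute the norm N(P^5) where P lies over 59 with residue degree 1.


N(P^a) = p^(a*f)
= 59^(5*1)
= 59^5
= 714924299

714924299


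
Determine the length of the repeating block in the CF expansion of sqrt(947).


Run the CF algorithm for sqrt(947).
a_0 = floor(sqrt(947)) = 30; set m_0=0, q_0=1.
Recurrence: m' = q*a - m,  q' = (d - m'^2)/q,  a' = floor((a_0 + m')/q').
  step 1: m=30, q=47, a=1
  step 2: m=17, q=14, a=3
  step 3: m=25, q=23, a=2
  step 4: m=21, q=22, a=2
  step 5: m=23, q=19, a=2
  step 6: m=15, q=38, a=1
  step 7: m=23, q=11, a=4
  step 8: m=21, q=46, a=1
  step 9: m=25, q=7, a=7
  step 10: m=24, q=53, a=1
  step 11: m=29, q=2, a=29
  step 12: m=29, q=53, a=1
  step 13: m=24, q=7, a=7
  step 14: m=25, q=46, a=1
  step 15: m=21, q=11, a=4
  step 16: m=23, q=38, a=1
  step 17: m=15, q=19, a=2
  step 18: m=23, q=22, a=2
  step 19: m=21, q=23, a=2
  step 20: m=25, q=14, a=3
  step 21: m=17, q=47, a=1
  step 22: m=30, q=1, a=60
a_22 = 2*a_0 = 60, so the period closes here.
sqrt(947) = [30; 1, 3, 2, 2, 2, 1, 4, 1, 7, 1, 29, 1, 7, 1, 4, 1, 2, 2, 2, 3, 1, 60]
Period length = 22

22


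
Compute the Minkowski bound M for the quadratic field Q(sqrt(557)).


d = 557, d mod 4 = 1, so disc(K) = d = 557; |disc(K)| = 557
Real quadratic field, so n = 2, s = r2 = 0, r1 = 2
M = (n!/n^n) * (4/pi)^s * sqrt(|disc(K)|) = (2!/2^2) * (4/pi)^0 * sqrt(557)
= 0.5 * 1.000000 * 23.600847
= 11.8004

11.8004


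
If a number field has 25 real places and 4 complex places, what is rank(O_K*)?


By Dirichlet's unit theorem:
rank = r1 + r2 - 1
= 25 + 4 - 1
= 28

28


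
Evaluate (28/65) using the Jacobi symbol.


Compute (28/65) via quadratic reciprocity:
  pull out 2: (2/65) = +1  (since 65 mod 8 = 1)
  pull out 2: (2/65) = +1  (since 65 mod 8 = 1)
  reciprocity: (7/65) -> +(65/7)
  reduce: (2/7)
  pull out 2: (2/7) = +1  (since 7 mod 8 = 7)
  (1/7) = 1
Product of signs = 1

1


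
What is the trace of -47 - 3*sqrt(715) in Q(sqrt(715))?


Tr(a + b*sqrt(d)) = (a + b*sqrt(d)) + (a - b*sqrt(d)) = 2a
= 2 * (-47)
= -94

-94


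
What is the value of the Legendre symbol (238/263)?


p = 263 is prime, so compute (238/263) with the reciprocity algorithm (Jacobi-symbol steps: pull out 2s via (2/n), flip via reciprocity, reduce):
  pull out 2: (2/263) = +1  (since 263 mod 8 = 7)
  reciprocity: (119/263) -> -(263/119)
  reduce: (25/119)
  reciprocity: (25/119) -> +(119/25)
  reduce: (19/25)
  reciprocity: (19/25) -> +(25/19)
  reduce: (6/19)
  pull out 2: (2/19) = -1  (since 19 mod 8 = 3)
  reciprocity: (3/19) -> -(19/3)
  reduce: (1/3)
  (1/3) = 1
Product of signs = -1
(238/263) = -1

-1


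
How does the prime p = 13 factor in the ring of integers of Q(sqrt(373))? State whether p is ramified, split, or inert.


K = Q(sqrt(373)). Since d mod 4 = 1, disc(K) = 373.
Check p | disc: 373 mod 13 = 9.
p does not divide disc. Compute Legendre symbol (d/p):
9^((13-1)/2) mod 13 = 1
(d/p) = 1, so p splits: (p) = P*P' with e=1, f=1, g=2.
Therefore p is split.

split


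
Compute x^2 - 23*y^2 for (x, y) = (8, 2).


x^2 - d*y^2
= 8^2 - 23*2^2
= 64 - 92
= -28

-28


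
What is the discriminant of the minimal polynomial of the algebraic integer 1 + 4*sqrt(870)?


The element 1 + 4*sqrt(870) has minimal polynomial:
x^2 - 2*x - 13919
Discriminant = (-2)^2 - 4*(-13919)
= 4 + 55676
= 55680

55680


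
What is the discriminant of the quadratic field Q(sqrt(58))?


For K = Q(sqrt(d)) with d squarefree: disc(K) = d if d = 1 mod 4, and disc(K) = 4d if d = 2 or 3 mod 4.
Here d = 58, and d mod 4 = 2.
d = 2 mod 4, not 1 (O_K = Z[sqrt(d)]), so disc(K) = 4d = 4 * (58) = 232

232


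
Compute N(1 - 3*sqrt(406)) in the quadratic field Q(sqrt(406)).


N(a + b*sqrt(d)) = a^2 - d*b^2
= (1)^2 - (406)*(-3)^2
= 1 - 3654
= -3653

-3653


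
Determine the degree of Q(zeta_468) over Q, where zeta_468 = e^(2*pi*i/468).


The degree equals Euler's totient phi(468).
468 = 2^2 * 3^2 * 13
phi(468) = 144

144


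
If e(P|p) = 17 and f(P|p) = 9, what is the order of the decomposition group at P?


|D_P| = e * f
= 17 * 9
= 153

153


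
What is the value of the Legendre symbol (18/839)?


p = 839 is prime, so compute (18/839) with the reciprocity algorithm (Jacobi-symbol steps: pull out 2s via (2/n), flip via reciprocity, reduce):
  pull out 2: (2/839) = +1  (since 839 mod 8 = 7)
  reciprocity: (9/839) -> +(839/9)
  reduce: (2/9)
  pull out 2: (2/9) = +1  (since 9 mod 8 = 1)
  (1/9) = 1
Product of signs = 1
(18/839) = 1

1


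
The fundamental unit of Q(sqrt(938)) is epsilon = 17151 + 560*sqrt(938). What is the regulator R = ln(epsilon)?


epsilon = 17151 + 560*sqrt(938)
= 34302.0000
R = ln(34302.0000)
= 10.4430

10.4430


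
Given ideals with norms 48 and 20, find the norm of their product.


N(IJ) = N(I) * N(J)
= 48 * 20
= 960

960


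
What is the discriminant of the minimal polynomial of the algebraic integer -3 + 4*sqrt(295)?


The element -3 + 4*sqrt(295) has minimal polynomial:
x^2 + 6*x - 4711
Discriminant = (6)^2 - 4*(-4711)
= 36 + 18844
= 18880

18880


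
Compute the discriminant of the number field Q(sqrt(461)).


For K = Q(sqrt(d)) with d squarefree: disc(K) = d if d = 1 mod 4, and disc(K) = 4d if d = 2 or 3 mod 4.
Here d = 461, and d mod 4 = 1.
d = 1 mod 4 (O_K = Z[(1+sqrt(d))/2]), so disc(K) = d = 461

461


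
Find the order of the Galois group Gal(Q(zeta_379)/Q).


|Gal(Q(zeta_379)/Q)| = phi(379)
= 378

378


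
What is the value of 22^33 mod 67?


p = 67 is prime and the exponent is (p-1)/2 = 33, so by Euler's criterion 22^33 = (22/67) = +1 or -1 mod 67.
Compute by square-and-multiply:
  33 = 32 + 1 (binary 100001)
  Repeated squaring mod 67: 22^1 = 22, 22^2 = 15, 22^4 = 24, 22^8 = 40, 22^16 = 59, 22^32 = 64
  22^33 = 22^32 * 22^1 = 64 * 22 mod 67
    64 * 22 = 1408 = 1 mod 67
  22^33 = 1 mod 67
Result 1: 22 is a quadratic residue mod 67.
22^33 mod 67 = 1

1


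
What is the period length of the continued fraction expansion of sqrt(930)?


Run the CF algorithm for sqrt(930).
a_0 = floor(sqrt(930)) = 30; set m_0=0, q_0=1.
Recurrence: m' = q*a - m,  q' = (d - m'^2)/q,  a' = floor((a_0 + m')/q').
  step 1: m=30, q=30, a=2
  step 2: m=30, q=1, a=60
a_2 = 2*a_0 = 60, so the period closes here.
sqrt(930) = [30; 2, 60]
Period length = 2

2


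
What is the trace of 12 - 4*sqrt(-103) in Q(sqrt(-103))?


Tr(a + b*sqrt(d)) = (a + b*sqrt(d)) + (a - b*sqrt(d)) = 2a
= 2 * (12)
= 24

24


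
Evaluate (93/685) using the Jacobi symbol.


Compute (93/685) via quadratic reciprocity:
  reciprocity: (93/685) -> +(685/93)
  reduce: (34/93)
  pull out 2: (2/93) = -1  (since 93 mod 8 = 5)
  reciprocity: (17/93) -> +(93/17)
  reduce: (8/17)
  pull out 2: (2/17) = +1  (since 17 mod 8 = 1)
  pull out 2: (2/17) = +1  (since 17 mod 8 = 1)
  pull out 2: (2/17) = +1  (since 17 mod 8 = 1)
  (1/17) = 1
Product of signs = -1

-1


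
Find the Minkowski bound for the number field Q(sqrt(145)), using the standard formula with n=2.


d = 145, d mod 4 = 1, so disc(K) = d = 145; |disc(K)| = 145
Real quadratic field, so n = 2, s = r2 = 0, r1 = 2
M = (n!/n^n) * (4/pi)^s * sqrt(|disc(K)|) = (2!/2^2) * (4/pi)^0 * sqrt(145)
= 0.5 * 1.000000 * 12.041595
= 6.0208

6.0208


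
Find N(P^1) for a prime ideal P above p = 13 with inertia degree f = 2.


N(P^a) = p^(a*f)
= 13^(1*2)
= 13^2
= 169

169


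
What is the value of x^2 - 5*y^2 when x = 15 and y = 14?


x^2 - d*y^2
= 15^2 - 5*14^2
= 225 - 980
= -755

-755


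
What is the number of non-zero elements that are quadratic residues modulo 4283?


For prime p, the number of non-zero quadratic residues is (p-1)/2.
= (4283-1)/2
= 2141

2141


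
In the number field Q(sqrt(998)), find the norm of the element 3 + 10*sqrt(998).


N(a + b*sqrt(d)) = a^2 - d*b^2
= (3)^2 - (998)*(10)^2
= 9 - 99800
= -99791

-99791


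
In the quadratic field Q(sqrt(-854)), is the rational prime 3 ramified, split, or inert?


K = Q(sqrt(-854)). Since d mod 4 = 2, disc(K) = -3416.
Check p | disc: -3416 mod 3 = 1.
p does not divide disc. Compute Legendre symbol (d/p):
1^((3-1)/2) mod 3 = 1
(d/p) = 1, so p splits: (p) = P*P' with e=1, f=1, g=2.
Therefore p is split.

split


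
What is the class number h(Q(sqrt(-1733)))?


K = Q(sqrt(-1733)). d mod 4 = 3, so D = disc(K) = 4d = -6932
h(K) equals the number of primitive reduced positive-definite forms (a, b, c) = a*x^2 + b*x*y + c*y^2 with b^2 - 4ac = D,
where reduced means |b| <= a <= c, with b >= 0 whenever |b| = a or a = c, and primitive means gcd(a, b, c) = 1.
Reduced forces 3a^2 <= |D| = 6932, so 1 <= a <= 48; b must have the parity of D, and c = (b^2 - D)/(4a) must be an integer >= a.
Enumerate a = 1..48, b in [-a, a]:
  a=1: (1, 0, 1733)  [1]
  a=2: (2, 2, 867)  [1]
  a=3: (3, -2, 578), (3, 2, 578)  [2]
  a=4..5: none
  a=6: (6, -2, 289), (6, 2, 289)  [2]
  a=7..8: none
  a=9: (9, -4, 193), (9, 4, 193)  [2]
  a=10: none
  a=11: (11, -8, 159), (11, 8, 159)  [2]
  a=12: none
  a=13: (13, -6, 134), (13, 6, 134)  [2]
  a=14..16: none
  a=17: (17, -2, 102), (17, 2, 102)  [2]
  a=18: (18, -14, 99), (18, 14, 99)  [2]
  a=19..21: none
  a=22: (22, -14, 81), (22, 14, 81)  [2]
  a=23..25: none
  a=26: (26, -6, 67), (26, 6, 67)  [2]
  a=27: (27, -14, 66), (27, 14, 66)  [2]
  a=28: none
  a=29: (29, -12, 61), (29, 12, 61)  [2]
  a=30..32: none
  a=33: (33, -14, 54), (33, -8, 53), (33, 8, 53), (33, 14, 54)  [4]
  a=34: (34, -2, 51), (34, 2, 51)  [2]
  a=35..38: none
  a=39: (39, -32, 51), (39, -20, 47), (39, 20, 47), (39, 32, 51)  [4]
  a=40..48: none
Total reduced forms: 1 + 1 + 2 + 2 + 2 + 2 + 2 + 2 + 2 + 2 + 2 + 2 + 2 + 4 + 2 + 4 = 34
h = 34

34
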